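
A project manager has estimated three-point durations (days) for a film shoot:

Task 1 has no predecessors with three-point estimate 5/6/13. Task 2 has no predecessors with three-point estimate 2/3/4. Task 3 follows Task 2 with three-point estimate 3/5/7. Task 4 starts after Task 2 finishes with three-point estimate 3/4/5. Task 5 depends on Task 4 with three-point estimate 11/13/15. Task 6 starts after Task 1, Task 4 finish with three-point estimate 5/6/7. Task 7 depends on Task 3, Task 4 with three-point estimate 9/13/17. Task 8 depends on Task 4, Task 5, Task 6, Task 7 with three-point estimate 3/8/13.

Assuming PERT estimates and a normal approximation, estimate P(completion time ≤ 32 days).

te_Task 1 = (5 + 4·6 + 13)/6 = 42/6 = 7; σ²_Task 1 = ((13−5)/6)² = 1.778
te_Task 2 = (2 + 4·3 + 4)/6 = 18/6 = 3; σ²_Task 2 = ((4−2)/6)² = 0.111
te_Task 3 = (3 + 4·5 + 7)/6 = 30/6 = 5; σ²_Task 3 = ((7−3)/6)² = 0.444
te_Task 4 = (3 + 4·4 + 5)/6 = 24/6 = 4; σ²_Task 4 = ((5−3)/6)² = 0.111
te_Task 5 = (11 + 4·13 + 15)/6 = 78/6 = 13; σ²_Task 5 = ((15−11)/6)² = 0.444
te_Task 6 = (5 + 4·6 + 7)/6 = 36/6 = 6; σ²_Task 6 = ((7−5)/6)² = 0.111
te_Task 7 = (9 + 4·13 + 17)/6 = 78/6 = 13; σ²_Task 7 = ((17−9)/6)² = 1.778
te_Task 8 = (3 + 4·8 + 13)/6 = 48/6 = 8; σ²_Task 8 = ((13−3)/6)² = 2.778

Forward pass:
ES_Task 1 = 0; EF_Task 1 = 7
ES_Task 2 = 0; EF_Task 2 = 3
ES_Task 3 = 3; EF_Task 3 = 3+5 = 8
ES_Task 4 = 3; EF_Task 4 = 3+4 = 7
ES_Task 5 = 7; EF_Task 5 = 7+13 = 20
ES_Task 6 = max(EF_Task 1=7, EF_Task 4=7) = 7; EF_Task 6 = 7+6 = 13
ES_Task 7 = max(EF_Task 3=8, EF_Task 4=7) = 8; EF_Task 7 = 8+13 = 21
ES_Task 8 = max(EF_Task 4=7, EF_Task 5=20, EF_Task 6=13, EF_Task 7=21) = 21; EF_Task 8 = 21+8 = 29
Expected project duration μ = 29 days. Critical path: Task 2 → Task 3 → Task 7 → Task 8.

Variance along critical path = 0.111 + 0.444 + 1.778 + 2.778 = 5.111; σ = √5.111 = 2.261 days.
Z = (32 − 29) / 2.261 = 1.327
P(T ≤ 32) = Φ(1.327) ≈ 0.908

0.908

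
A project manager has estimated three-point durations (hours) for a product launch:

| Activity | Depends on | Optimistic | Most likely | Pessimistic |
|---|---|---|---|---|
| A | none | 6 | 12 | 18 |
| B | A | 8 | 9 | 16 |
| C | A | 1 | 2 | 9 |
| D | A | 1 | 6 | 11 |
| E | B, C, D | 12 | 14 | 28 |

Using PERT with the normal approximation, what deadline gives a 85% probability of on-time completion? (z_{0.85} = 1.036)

41.7 hours

te_A = (6 + 4·12 + 18)/6 = 72/6 = 12; σ²_A = ((18−6)/6)² = 4.000
te_B = (8 + 4·9 + 16)/6 = 60/6 = 10; σ²_B = ((16−8)/6)² = 1.778
te_C = (1 + 4·2 + 9)/6 = 18/6 = 3; σ²_C = ((9−1)/6)² = 1.778
te_D = (1 + 4·6 + 11)/6 = 36/6 = 6; σ²_D = ((11−1)/6)² = 2.778
te_E = (12 + 4·14 + 28)/6 = 96/6 = 16; σ²_E = ((28−12)/6)² = 7.111

Forward pass:
ES_A = 0; EF_A = 12
ES_B = 12; EF_B = 12+10 = 22
ES_C = 12; EF_C = 12+3 = 15
ES_D = 12; EF_D = 12+6 = 18
ES_E = max(EF_B=22, EF_C=15, EF_D=18) = 22; EF_E = 22+16 = 38
Expected project duration μ = 38 hours. Critical path: A → B → E.

Variance along critical path = 4.000 + 1.778 + 7.111 = 12.889; σ = 3.590 hours.
D = μ + z·σ = 38 + 1.036·3.590 = 41.7 hours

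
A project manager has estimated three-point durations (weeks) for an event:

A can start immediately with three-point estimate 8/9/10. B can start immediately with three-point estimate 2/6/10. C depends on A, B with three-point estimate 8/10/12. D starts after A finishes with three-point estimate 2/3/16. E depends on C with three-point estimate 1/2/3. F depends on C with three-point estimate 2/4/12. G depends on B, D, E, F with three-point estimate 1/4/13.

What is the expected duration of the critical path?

te_A = (8 + 4·9 + 10)/6 = 54/6 = 9
te_B = (2 + 4·6 + 10)/6 = 36/6 = 6
te_C = (8 + 4·10 + 12)/6 = 60/6 = 10
te_D = (2 + 4·3 + 16)/6 = 30/6 = 5
te_E = (1 + 4·2 + 3)/6 = 12/6 = 2
te_F = (2 + 4·4 + 12)/6 = 30/6 = 5
te_G = (1 + 4·4 + 13)/6 = 30/6 = 5

Forward pass:
ES_A = 0; EF_A = 9
ES_B = 0; EF_B = 6
ES_C = max(EF_A=9, EF_B=6) = 9; EF_C = 9+10 = 19
ES_D = 9; EF_D = 9+5 = 14
ES_E = 19; EF_E = 19+2 = 21
ES_F = 19; EF_F = 19+5 = 24
ES_G = max(EF_B=6, EF_D=14, EF_E=21, EF_F=24) = 24; EF_G = 24+5 = 29
Expected project duration μ = 29 weeks. Critical path: A → C → F → G.

29 weeks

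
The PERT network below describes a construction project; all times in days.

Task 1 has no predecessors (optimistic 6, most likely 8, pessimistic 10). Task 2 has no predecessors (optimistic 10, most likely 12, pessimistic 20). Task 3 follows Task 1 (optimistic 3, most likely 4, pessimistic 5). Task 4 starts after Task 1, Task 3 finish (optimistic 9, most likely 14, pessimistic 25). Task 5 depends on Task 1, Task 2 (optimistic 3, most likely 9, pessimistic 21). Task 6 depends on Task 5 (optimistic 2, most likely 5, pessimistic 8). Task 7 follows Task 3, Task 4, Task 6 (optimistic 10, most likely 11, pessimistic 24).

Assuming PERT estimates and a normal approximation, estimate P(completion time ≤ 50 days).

0.982

te_Task 1 = (6 + 4·8 + 10)/6 = 48/6 = 8; σ²_Task 1 = ((10−6)/6)² = 0.444
te_Task 2 = (10 + 4·12 + 20)/6 = 78/6 = 13; σ²_Task 2 = ((20−10)/6)² = 2.778
te_Task 3 = (3 + 4·4 + 5)/6 = 24/6 = 4; σ²_Task 3 = ((5−3)/6)² = 0.111
te_Task 4 = (9 + 4·14 + 25)/6 = 90/6 = 15; σ²_Task 4 = ((25−9)/6)² = 7.111
te_Task 5 = (3 + 4·9 + 21)/6 = 60/6 = 10; σ²_Task 5 = ((21−3)/6)² = 9.000
te_Task 6 = (2 + 4·5 + 8)/6 = 30/6 = 5; σ²_Task 6 = ((8−2)/6)² = 1.000
te_Task 7 = (10 + 4·11 + 24)/6 = 78/6 = 13; σ²_Task 7 = ((24−10)/6)² = 5.444

Forward pass:
ES_Task 1 = 0; EF_Task 1 = 8
ES_Task 2 = 0; EF_Task 2 = 13
ES_Task 3 = 8; EF_Task 3 = 8+4 = 12
ES_Task 4 = max(EF_Task 1=8, EF_Task 3=12) = 12; EF_Task 4 = 12+15 = 27
ES_Task 5 = max(EF_Task 1=8, EF_Task 2=13) = 13; EF_Task 5 = 13+10 = 23
ES_Task 6 = 23; EF_Task 6 = 23+5 = 28
ES_Task 7 = max(EF_Task 3=12, EF_Task 4=27, EF_Task 6=28) = 28; EF_Task 7 = 28+13 = 41
Expected project duration μ = 41 days. Critical path: Task 2 → Task 5 → Task 6 → Task 7.

Variance along critical path = 2.778 + 9.000 + 1.000 + 5.444 = 18.222; σ = √18.222 = 4.269 days.
Z = (50 − 41) / 4.269 = 2.108
P(T ≤ 50) = Φ(2.108) ≈ 0.982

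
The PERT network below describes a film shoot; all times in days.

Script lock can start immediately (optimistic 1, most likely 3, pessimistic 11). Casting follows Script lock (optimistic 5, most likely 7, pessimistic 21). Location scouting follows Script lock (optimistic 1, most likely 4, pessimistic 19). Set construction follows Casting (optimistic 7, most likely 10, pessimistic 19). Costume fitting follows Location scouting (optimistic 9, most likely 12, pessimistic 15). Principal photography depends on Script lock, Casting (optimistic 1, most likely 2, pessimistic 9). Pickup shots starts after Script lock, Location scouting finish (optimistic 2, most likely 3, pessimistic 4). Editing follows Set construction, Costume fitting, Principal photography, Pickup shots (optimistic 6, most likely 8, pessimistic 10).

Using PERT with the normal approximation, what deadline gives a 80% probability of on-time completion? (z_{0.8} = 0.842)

te_Script lock = (1 + 4·3 + 11)/6 = 24/6 = 4; σ²_Script lock = ((11−1)/6)² = 2.778
te_Casting = (5 + 4·7 + 21)/6 = 54/6 = 9; σ²_Casting = ((21−5)/6)² = 7.111
te_Location scouting = (1 + 4·4 + 19)/6 = 36/6 = 6; σ²_Location scouting = ((19−1)/6)² = 9.000
te_Set construction = (7 + 4·10 + 19)/6 = 66/6 = 11; σ²_Set construction = ((19−7)/6)² = 4.000
te_Costume fitting = (9 + 4·12 + 15)/6 = 72/6 = 12; σ²_Costume fitting = ((15−9)/6)² = 1.000
te_Principal photography = (1 + 4·2 + 9)/6 = 18/6 = 3; σ²_Principal photography = ((9−1)/6)² = 1.778
te_Pickup shots = (2 + 4·3 + 4)/6 = 18/6 = 3; σ²_Pickup shots = ((4−2)/6)² = 0.111
te_Editing = (6 + 4·8 + 10)/6 = 48/6 = 8; σ²_Editing = ((10−6)/6)² = 0.444

Forward pass:
ES_Script lock = 0; EF_Script lock = 4
ES_Casting = 4; EF_Casting = 4+9 = 13
ES_Location scouting = 4; EF_Location scouting = 4+6 = 10
ES_Set construction = 13; EF_Set construction = 13+11 = 24
ES_Costume fitting = 10; EF_Costume fitting = 10+12 = 22
ES_Principal photography = max(EF_Script lock=4, EF_Casting=13) = 13; EF_Principal photography = 13+3 = 16
ES_Pickup shots = max(EF_Script lock=4, EF_Location scouting=10) = 10; EF_Pickup shots = 10+3 = 13
ES_Editing = max(EF_Set construction=24, EF_Costume fitting=22, EF_Principal photography=16, EF_Pickup shots=13) = 24; EF_Editing = 24+8 = 32
Expected project duration μ = 32 days. Critical path: Script lock → Casting → Set construction → Editing.

Variance along critical path = 2.778 + 7.111 + 4.000 + 0.444 = 14.333; σ = 3.786 days.
D = μ + z·σ = 32 + 0.842·3.786 = 35.2 days

35.2 days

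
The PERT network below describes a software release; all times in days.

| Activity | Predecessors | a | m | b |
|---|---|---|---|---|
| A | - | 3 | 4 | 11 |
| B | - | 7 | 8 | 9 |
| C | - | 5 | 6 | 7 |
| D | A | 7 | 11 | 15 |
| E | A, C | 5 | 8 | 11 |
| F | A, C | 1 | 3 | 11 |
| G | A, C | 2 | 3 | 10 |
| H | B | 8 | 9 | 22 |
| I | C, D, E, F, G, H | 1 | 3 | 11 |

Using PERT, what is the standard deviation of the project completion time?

te_A = (3 + 4·4 + 11)/6 = 30/6 = 5; σ²_A = ((11−3)/6)² = 1.778
te_B = (7 + 4·8 + 9)/6 = 48/6 = 8; σ²_B = ((9−7)/6)² = 0.111
te_C = (5 + 4·6 + 7)/6 = 36/6 = 6; σ²_C = ((7−5)/6)² = 0.111
te_D = (7 + 4·11 + 15)/6 = 66/6 = 11; σ²_D = ((15−7)/6)² = 1.778
te_E = (5 + 4·8 + 11)/6 = 48/6 = 8; σ²_E = ((11−5)/6)² = 1.000
te_F = (1 + 4·3 + 11)/6 = 24/6 = 4; σ²_F = ((11−1)/6)² = 2.778
te_G = (2 + 4·3 + 10)/6 = 24/6 = 4; σ²_G = ((10−2)/6)² = 1.778
te_H = (8 + 4·9 + 22)/6 = 66/6 = 11; σ²_H = ((22−8)/6)² = 5.444
te_I = (1 + 4·3 + 11)/6 = 24/6 = 4; σ²_I = ((11−1)/6)² = 2.778

Forward pass:
ES_A = 0; EF_A = 5
ES_B = 0; EF_B = 8
ES_C = 0; EF_C = 6
ES_D = 5; EF_D = 5+11 = 16
ES_E = max(EF_A=5, EF_C=6) = 6; EF_E = 6+8 = 14
ES_F = max(EF_A=5, EF_C=6) = 6; EF_F = 6+4 = 10
ES_G = max(EF_A=5, EF_C=6) = 6; EF_G = 6+4 = 10
ES_H = 8; EF_H = 8+11 = 19
ES_I = max(EF_C=6, EF_D=16, EF_E=14, EF_F=10, EF_G=10, EF_H=19) = 19; EF_I = 19+4 = 23
Expected project duration μ = 23 days. Critical path: B → H → I.

Variance along critical path = 0.111 + 5.444 + 2.778 = 8.333
σ = √8.333 = 2.887 days

2.89 days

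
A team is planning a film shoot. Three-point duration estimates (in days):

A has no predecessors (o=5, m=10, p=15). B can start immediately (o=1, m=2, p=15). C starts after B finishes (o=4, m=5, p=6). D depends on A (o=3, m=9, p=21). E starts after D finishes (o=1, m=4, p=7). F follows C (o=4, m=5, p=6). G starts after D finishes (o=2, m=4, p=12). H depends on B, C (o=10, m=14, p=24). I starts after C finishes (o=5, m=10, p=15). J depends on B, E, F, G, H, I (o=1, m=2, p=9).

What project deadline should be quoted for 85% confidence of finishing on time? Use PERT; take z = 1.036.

te_A = (5 + 4·10 + 15)/6 = 60/6 = 10; σ²_A = ((15−5)/6)² = 2.778
te_B = (1 + 4·2 + 15)/6 = 24/6 = 4; σ²_B = ((15−1)/6)² = 5.444
te_C = (4 + 4·5 + 6)/6 = 30/6 = 5; σ²_C = ((6−4)/6)² = 0.111
te_D = (3 + 4·9 + 21)/6 = 60/6 = 10; σ²_D = ((21−3)/6)² = 9.000
te_E = (1 + 4·4 + 7)/6 = 24/6 = 4; σ²_E = ((7−1)/6)² = 1.000
te_F = (4 + 4·5 + 6)/6 = 30/6 = 5; σ²_F = ((6−4)/6)² = 0.111
te_G = (2 + 4·4 + 12)/6 = 30/6 = 5; σ²_G = ((12−2)/6)² = 2.778
te_H = (10 + 4·14 + 24)/6 = 90/6 = 15; σ²_H = ((24−10)/6)² = 5.444
te_I = (5 + 4·10 + 15)/6 = 60/6 = 10; σ²_I = ((15−5)/6)² = 2.778
te_J = (1 + 4·2 + 9)/6 = 18/6 = 3; σ²_J = ((9−1)/6)² = 1.778

Forward pass:
ES_A = 0; EF_A = 10
ES_B = 0; EF_B = 4
ES_C = 4; EF_C = 4+5 = 9
ES_D = 10; EF_D = 10+10 = 20
ES_E = 20; EF_E = 20+4 = 24
ES_F = 9; EF_F = 9+5 = 14
ES_G = 20; EF_G = 20+5 = 25
ES_H = max(EF_B=4, EF_C=9) = 9; EF_H = 9+15 = 24
ES_I = 9; EF_I = 9+10 = 19
ES_J = max(EF_B=4, EF_E=24, EF_F=14, EF_G=25, EF_H=24, EF_I=19) = 25; EF_J = 25+3 = 28
Expected project duration μ = 28 days. Critical path: A → D → G → J.

Variance along critical path = 2.778 + 9.000 + 2.778 + 1.778 = 16.333; σ = 4.041 days.
D = μ + z·σ = 28 + 1.036·4.041 = 32.2 days

32.2 days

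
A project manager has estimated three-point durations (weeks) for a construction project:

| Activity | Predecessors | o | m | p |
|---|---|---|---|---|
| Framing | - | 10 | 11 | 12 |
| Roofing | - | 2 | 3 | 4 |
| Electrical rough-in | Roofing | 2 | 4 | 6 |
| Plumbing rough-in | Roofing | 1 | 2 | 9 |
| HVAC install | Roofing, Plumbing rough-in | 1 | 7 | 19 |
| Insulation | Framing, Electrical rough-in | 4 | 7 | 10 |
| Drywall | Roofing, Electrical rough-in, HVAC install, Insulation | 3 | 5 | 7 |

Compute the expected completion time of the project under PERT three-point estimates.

23 weeks

te_Framing = (10 + 4·11 + 12)/6 = 66/6 = 11
te_Roofing = (2 + 4·3 + 4)/6 = 18/6 = 3
te_Electrical rough-in = (2 + 4·4 + 6)/6 = 24/6 = 4
te_Plumbing rough-in = (1 + 4·2 + 9)/6 = 18/6 = 3
te_HVAC install = (1 + 4·7 + 19)/6 = 48/6 = 8
te_Insulation = (4 + 4·7 + 10)/6 = 42/6 = 7
te_Drywall = (3 + 4·5 + 7)/6 = 30/6 = 5

Forward pass:
ES_Framing = 0; EF_Framing = 11
ES_Roofing = 0; EF_Roofing = 3
ES_Electrical rough-in = 3; EF_Electrical rough-in = 3+4 = 7
ES_Plumbing rough-in = 3; EF_Plumbing rough-in = 3+3 = 6
ES_HVAC install = max(EF_Roofing=3, EF_Plumbing rough-in=6) = 6; EF_HVAC install = 6+8 = 14
ES_Insulation = max(EF_Framing=11, EF_Electrical rough-in=7) = 11; EF_Insulation = 11+7 = 18
ES_Drywall = max(EF_Roofing=3, EF_Electrical rough-in=7, EF_HVAC install=14, EF_Insulation=18) = 18; EF_Drywall = 18+5 = 23
Expected project duration μ = 23 weeks. Critical path: Framing → Insulation → Drywall.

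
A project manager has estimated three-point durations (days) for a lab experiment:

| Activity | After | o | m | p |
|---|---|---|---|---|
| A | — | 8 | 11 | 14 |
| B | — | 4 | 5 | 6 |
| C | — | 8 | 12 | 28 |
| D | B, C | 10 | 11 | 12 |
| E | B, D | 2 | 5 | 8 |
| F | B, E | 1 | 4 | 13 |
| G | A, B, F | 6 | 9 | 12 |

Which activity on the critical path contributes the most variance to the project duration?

te_A = (8 + 4·11 + 14)/6 = 66/6 = 11; σ²_A = ((14−8)/6)² = 1.000
te_B = (4 + 4·5 + 6)/6 = 30/6 = 5; σ²_B = ((6−4)/6)² = 0.111
te_C = (8 + 4·12 + 28)/6 = 84/6 = 14; σ²_C = ((28−8)/6)² = 11.111
te_D = (10 + 4·11 + 12)/6 = 66/6 = 11; σ²_D = ((12−10)/6)² = 0.111
te_E = (2 + 4·5 + 8)/6 = 30/6 = 5; σ²_E = ((8−2)/6)² = 1.000
te_F = (1 + 4·4 + 13)/6 = 30/6 = 5; σ²_F = ((13−1)/6)² = 4.000
te_G = (6 + 4·9 + 12)/6 = 54/6 = 9; σ²_G = ((12−6)/6)² = 1.000

Forward pass:
ES_A = 0; EF_A = 11
ES_B = 0; EF_B = 5
ES_C = 0; EF_C = 14
ES_D = max(EF_B=5, EF_C=14) = 14; EF_D = 14+11 = 25
ES_E = max(EF_B=5, EF_D=25) = 25; EF_E = 25+5 = 30
ES_F = max(EF_B=5, EF_E=30) = 30; EF_F = 30+5 = 35
ES_G = max(EF_A=11, EF_B=5, EF_F=35) = 35; EF_G = 35+9 = 44
Expected project duration μ = 44 days. Critical path: C → D → E → F → G.

Variances on critical path: σ²_C=11.111, σ²_D=0.111, σ²_E=1.000, σ²_F=4.000, σ²_G=1.000.
Largest is σ²_C = 11.111.

C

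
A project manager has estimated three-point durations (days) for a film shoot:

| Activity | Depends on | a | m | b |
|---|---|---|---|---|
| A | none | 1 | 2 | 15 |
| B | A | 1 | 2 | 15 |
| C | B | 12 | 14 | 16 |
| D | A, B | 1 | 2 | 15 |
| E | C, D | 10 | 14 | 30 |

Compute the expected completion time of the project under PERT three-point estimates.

38 days

te_A = (1 + 4·2 + 15)/6 = 24/6 = 4
te_B = (1 + 4·2 + 15)/6 = 24/6 = 4
te_C = (12 + 4·14 + 16)/6 = 84/6 = 14
te_D = (1 + 4·2 + 15)/6 = 24/6 = 4
te_E = (10 + 4·14 + 30)/6 = 96/6 = 16

Forward pass:
ES_A = 0; EF_A = 4
ES_B = 4; EF_B = 4+4 = 8
ES_C = 8; EF_C = 8+14 = 22
ES_D = max(EF_A=4, EF_B=8) = 8; EF_D = 8+4 = 12
ES_E = max(EF_C=22, EF_D=12) = 22; EF_E = 22+16 = 38
Expected project duration μ = 38 days. Critical path: A → B → C → E.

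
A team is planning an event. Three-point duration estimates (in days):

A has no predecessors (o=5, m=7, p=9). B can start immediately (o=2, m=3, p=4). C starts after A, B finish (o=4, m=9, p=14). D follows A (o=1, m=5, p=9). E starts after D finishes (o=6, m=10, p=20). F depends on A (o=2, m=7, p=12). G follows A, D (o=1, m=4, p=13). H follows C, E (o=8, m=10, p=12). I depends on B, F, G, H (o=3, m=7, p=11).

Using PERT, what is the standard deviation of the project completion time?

3.14 days

te_A = (5 + 4·7 + 9)/6 = 42/6 = 7; σ²_A = ((9−5)/6)² = 0.444
te_B = (2 + 4·3 + 4)/6 = 18/6 = 3; σ²_B = ((4−2)/6)² = 0.111
te_C = (4 + 4·9 + 14)/6 = 54/6 = 9; σ²_C = ((14−4)/6)² = 2.778
te_D = (1 + 4·5 + 9)/6 = 30/6 = 5; σ²_D = ((9−1)/6)² = 1.778
te_E = (6 + 4·10 + 20)/6 = 66/6 = 11; σ²_E = ((20−6)/6)² = 5.444
te_F = (2 + 4·7 + 12)/6 = 42/6 = 7; σ²_F = ((12−2)/6)² = 2.778
te_G = (1 + 4·4 + 13)/6 = 30/6 = 5; σ²_G = ((13−1)/6)² = 4.000
te_H = (8 + 4·10 + 12)/6 = 60/6 = 10; σ²_H = ((12−8)/6)² = 0.444
te_I = (3 + 4·7 + 11)/6 = 42/6 = 7; σ²_I = ((11−3)/6)² = 1.778

Forward pass:
ES_A = 0; EF_A = 7
ES_B = 0; EF_B = 3
ES_C = max(EF_A=7, EF_B=3) = 7; EF_C = 7+9 = 16
ES_D = 7; EF_D = 7+5 = 12
ES_E = 12; EF_E = 12+11 = 23
ES_F = 7; EF_F = 7+7 = 14
ES_G = max(EF_A=7, EF_D=12) = 12; EF_G = 12+5 = 17
ES_H = max(EF_C=16, EF_E=23) = 23; EF_H = 23+10 = 33
ES_I = max(EF_B=3, EF_F=14, EF_G=17, EF_H=33) = 33; EF_I = 33+7 = 40
Expected project duration μ = 40 days. Critical path: A → D → E → H → I.

Variance along critical path = 0.444 + 1.778 + 5.444 + 0.444 + 1.778 = 9.889
σ = √9.889 = 3.145 days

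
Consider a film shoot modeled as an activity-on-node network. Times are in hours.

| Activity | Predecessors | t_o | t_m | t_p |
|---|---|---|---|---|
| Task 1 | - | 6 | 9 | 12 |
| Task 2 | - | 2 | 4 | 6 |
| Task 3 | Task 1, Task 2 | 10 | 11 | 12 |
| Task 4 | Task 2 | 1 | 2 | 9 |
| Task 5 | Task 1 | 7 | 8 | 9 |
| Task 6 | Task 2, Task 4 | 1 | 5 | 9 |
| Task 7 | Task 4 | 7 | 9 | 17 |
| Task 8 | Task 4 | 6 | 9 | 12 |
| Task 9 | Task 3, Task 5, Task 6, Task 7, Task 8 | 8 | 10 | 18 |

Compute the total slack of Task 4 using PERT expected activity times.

3 hours

te_Task 1 = (6 + 4·9 + 12)/6 = 54/6 = 9
te_Task 2 = (2 + 4·4 + 6)/6 = 24/6 = 4
te_Task 3 = (10 + 4·11 + 12)/6 = 66/6 = 11
te_Task 4 = (1 + 4·2 + 9)/6 = 18/6 = 3
te_Task 5 = (7 + 4·8 + 9)/6 = 48/6 = 8
te_Task 6 = (1 + 4·5 + 9)/6 = 30/6 = 5
te_Task 7 = (7 + 4·9 + 17)/6 = 60/6 = 10
te_Task 8 = (6 + 4·9 + 12)/6 = 54/6 = 9
te_Task 9 = (8 + 4·10 + 18)/6 = 66/6 = 11

Forward pass:
ES_Task 1 = 0; EF_Task 1 = 9
ES_Task 2 = 0; EF_Task 2 = 4
ES_Task 3 = max(EF_Task 1=9, EF_Task 2=4) = 9; EF_Task 3 = 9+11 = 20
ES_Task 4 = 4; EF_Task 4 = 4+3 = 7
ES_Task 5 = 9; EF_Task 5 = 9+8 = 17
ES_Task 6 = max(EF_Task 2=4, EF_Task 4=7) = 7; EF_Task 6 = 7+5 = 12
ES_Task 7 = 7; EF_Task 7 = 7+10 = 17
ES_Task 8 = 7; EF_Task 8 = 7+9 = 16
ES_Task 9 = max(EF_Task 3=20, EF_Task 5=17, EF_Task 6=12, EF_Task 7=17, EF_Task 8=16) = 20; EF_Task 9 = 20+11 = 31
Expected project duration μ = 31 hours. Critical path: Task 1 → Task 3 → Task 9.

Backward pass:
LF_Task 9 = 31; LS_Task 9 = 31−11 = 20
LF_Task 8 = LS_Task 9 = 20; LS_Task 8 = 20−9 = 11
LF_Task 7 = LS_Task 9 = 20; LS_Task 7 = 20−10 = 10
LF_Task 6 = LS_Task 9 = 20; LS_Task 6 = 20−5 = 15
LF_Task 5 = LS_Task 9 = 20; LS_Task 5 = 20−8 = 12
LF_Task 4 = min(LS_Task 6=15, LS_Task 7=10, LS_Task 8=11) = 10; LS_Task 4 = 10−3 = 7
LF_Task 3 = LS_Task 9 = 20; LS_Task 3 = 20−11 = 9
LF_Task 2 = min(LS_Task 3=9, LS_Task 4=7, LS_Task 6=15) = 7; LS_Task 2 = 7−4 = 3
LF_Task 1 = min(LS_Task 3=9, LS_Task 5=12) = 9; LS_Task 1 = 9−9 = 0
Slack_Task 4 = LS_Task 4 − ES_Task 4 = 7 − 4 = 3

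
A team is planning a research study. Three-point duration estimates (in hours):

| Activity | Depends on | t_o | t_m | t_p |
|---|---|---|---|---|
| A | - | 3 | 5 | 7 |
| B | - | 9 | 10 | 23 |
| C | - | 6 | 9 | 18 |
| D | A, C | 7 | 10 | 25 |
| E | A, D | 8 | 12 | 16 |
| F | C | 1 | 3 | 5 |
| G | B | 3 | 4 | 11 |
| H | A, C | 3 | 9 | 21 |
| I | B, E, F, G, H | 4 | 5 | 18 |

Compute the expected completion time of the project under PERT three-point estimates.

te_A = (3 + 4·5 + 7)/6 = 30/6 = 5
te_B = (9 + 4·10 + 23)/6 = 72/6 = 12
te_C = (6 + 4·9 + 18)/6 = 60/6 = 10
te_D = (7 + 4·10 + 25)/6 = 72/6 = 12
te_E = (8 + 4·12 + 16)/6 = 72/6 = 12
te_F = (1 + 4·3 + 5)/6 = 18/6 = 3
te_G = (3 + 4·4 + 11)/6 = 30/6 = 5
te_H = (3 + 4·9 + 21)/6 = 60/6 = 10
te_I = (4 + 4·5 + 18)/6 = 42/6 = 7

Forward pass:
ES_A = 0; EF_A = 5
ES_B = 0; EF_B = 12
ES_C = 0; EF_C = 10
ES_D = max(EF_A=5, EF_C=10) = 10; EF_D = 10+12 = 22
ES_E = max(EF_A=5, EF_D=22) = 22; EF_E = 22+12 = 34
ES_F = 10; EF_F = 10+3 = 13
ES_G = 12; EF_G = 12+5 = 17
ES_H = max(EF_A=5, EF_C=10) = 10; EF_H = 10+10 = 20
ES_I = max(EF_B=12, EF_E=34, EF_F=13, EF_G=17, EF_H=20) = 34; EF_I = 34+7 = 41
Expected project duration μ = 41 hours. Critical path: C → D → E → I.

41 hours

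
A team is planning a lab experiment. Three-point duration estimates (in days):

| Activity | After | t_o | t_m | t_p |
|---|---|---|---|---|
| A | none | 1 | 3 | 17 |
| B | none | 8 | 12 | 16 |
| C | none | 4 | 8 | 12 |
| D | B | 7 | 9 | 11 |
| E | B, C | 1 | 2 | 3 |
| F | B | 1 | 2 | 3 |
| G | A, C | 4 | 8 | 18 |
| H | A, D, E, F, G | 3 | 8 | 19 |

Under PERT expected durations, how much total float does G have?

te_A = (1 + 4·3 + 17)/6 = 30/6 = 5
te_B = (8 + 4·12 + 16)/6 = 72/6 = 12
te_C = (4 + 4·8 + 12)/6 = 48/6 = 8
te_D = (7 + 4·9 + 11)/6 = 54/6 = 9
te_E = (1 + 4·2 + 3)/6 = 12/6 = 2
te_F = (1 + 4·2 + 3)/6 = 12/6 = 2
te_G = (4 + 4·8 + 18)/6 = 54/6 = 9
te_H = (3 + 4·8 + 19)/6 = 54/6 = 9

Forward pass:
ES_A = 0; EF_A = 5
ES_B = 0; EF_B = 12
ES_C = 0; EF_C = 8
ES_D = 12; EF_D = 12+9 = 21
ES_E = max(EF_B=12, EF_C=8) = 12; EF_E = 12+2 = 14
ES_F = 12; EF_F = 12+2 = 14
ES_G = max(EF_A=5, EF_C=8) = 8; EF_G = 8+9 = 17
ES_H = max(EF_A=5, EF_D=21, EF_E=14, EF_F=14, EF_G=17) = 21; EF_H = 21+9 = 30
Expected project duration μ = 30 days. Critical path: B → D → H.

Backward pass:
LF_H = 30; LS_H = 30−9 = 21
LF_G = LS_H = 21; LS_G = 21−9 = 12
LF_F = LS_H = 21; LS_F = 21−2 = 19
LF_E = LS_H = 21; LS_E = 21−2 = 19
LF_D = LS_H = 21; LS_D = 21−9 = 12
LF_C = min(LS_E=19, LS_G=12) = 12; LS_C = 12−8 = 4
LF_B = min(LS_D=12, LS_E=19, LS_F=19) = 12; LS_B = 12−12 = 0
LF_A = min(LS_G=12, LS_H=21) = 12; LS_A = 12−5 = 7
Slack_G = LS_G − ES_G = 12 − 8 = 4

4 days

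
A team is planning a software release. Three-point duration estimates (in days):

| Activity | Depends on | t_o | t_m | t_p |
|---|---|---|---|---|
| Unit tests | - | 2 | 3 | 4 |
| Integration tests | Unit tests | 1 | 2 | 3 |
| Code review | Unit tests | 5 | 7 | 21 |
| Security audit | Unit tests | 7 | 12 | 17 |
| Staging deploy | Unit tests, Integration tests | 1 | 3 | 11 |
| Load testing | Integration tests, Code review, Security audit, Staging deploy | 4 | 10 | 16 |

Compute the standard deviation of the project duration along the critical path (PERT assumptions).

te_Unit tests = (2 + 4·3 + 4)/6 = 18/6 = 3; σ²_Unit tests = ((4−2)/6)² = 0.111
te_Integration tests = (1 + 4·2 + 3)/6 = 12/6 = 2; σ²_Integration tests = ((3−1)/6)² = 0.111
te_Code review = (5 + 4·7 + 21)/6 = 54/6 = 9; σ²_Code review = ((21−5)/6)² = 7.111
te_Security audit = (7 + 4·12 + 17)/6 = 72/6 = 12; σ²_Security audit = ((17−7)/6)² = 2.778
te_Staging deploy = (1 + 4·3 + 11)/6 = 24/6 = 4; σ²_Staging deploy = ((11−1)/6)² = 2.778
te_Load testing = (4 + 4·10 + 16)/6 = 60/6 = 10; σ²_Load testing = ((16−4)/6)² = 4.000

Forward pass:
ES_Unit tests = 0; EF_Unit tests = 3
ES_Integration tests = 3; EF_Integration tests = 3+2 = 5
ES_Code review = 3; EF_Code review = 3+9 = 12
ES_Security audit = 3; EF_Security audit = 3+12 = 15
ES_Staging deploy = max(EF_Unit tests=3, EF_Integration tests=5) = 5; EF_Staging deploy = 5+4 = 9
ES_Load testing = max(EF_Integration tests=5, EF_Code review=12, EF_Security audit=15, EF_Staging deploy=9) = 15; EF_Load testing = 15+10 = 25
Expected project duration μ = 25 days. Critical path: Unit tests → Security audit → Load testing.

Variance along critical path = 0.111 + 2.778 + 4.000 = 6.889
σ = √6.889 = 2.625 days

2.62 days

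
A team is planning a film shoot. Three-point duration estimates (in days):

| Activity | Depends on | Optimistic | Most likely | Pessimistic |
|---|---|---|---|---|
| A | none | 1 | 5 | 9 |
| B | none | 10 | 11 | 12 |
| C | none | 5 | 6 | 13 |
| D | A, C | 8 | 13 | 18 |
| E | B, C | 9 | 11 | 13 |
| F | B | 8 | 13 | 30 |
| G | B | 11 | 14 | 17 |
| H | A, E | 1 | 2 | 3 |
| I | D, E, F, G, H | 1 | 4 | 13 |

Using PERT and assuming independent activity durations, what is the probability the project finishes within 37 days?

te_A = (1 + 4·5 + 9)/6 = 30/6 = 5; σ²_A = ((9−1)/6)² = 1.778
te_B = (10 + 4·11 + 12)/6 = 66/6 = 11; σ²_B = ((12−10)/6)² = 0.111
te_C = (5 + 4·6 + 13)/6 = 42/6 = 7; σ²_C = ((13−5)/6)² = 1.778
te_D = (8 + 4·13 + 18)/6 = 78/6 = 13; σ²_D = ((18−8)/6)² = 2.778
te_E = (9 + 4·11 + 13)/6 = 66/6 = 11; σ²_E = ((13−9)/6)² = 0.444
te_F = (8 + 4·13 + 30)/6 = 90/6 = 15; σ²_F = ((30−8)/6)² = 13.444
te_G = (11 + 4·14 + 17)/6 = 84/6 = 14; σ²_G = ((17−11)/6)² = 1.000
te_H = (1 + 4·2 + 3)/6 = 12/6 = 2; σ²_H = ((3−1)/6)² = 0.111
te_I = (1 + 4·4 + 13)/6 = 30/6 = 5; σ²_I = ((13−1)/6)² = 4.000

Forward pass:
ES_A = 0; EF_A = 5
ES_B = 0; EF_B = 11
ES_C = 0; EF_C = 7
ES_D = max(EF_A=5, EF_C=7) = 7; EF_D = 7+13 = 20
ES_E = max(EF_B=11, EF_C=7) = 11; EF_E = 11+11 = 22
ES_F = 11; EF_F = 11+15 = 26
ES_G = 11; EF_G = 11+14 = 25
ES_H = max(EF_A=5, EF_E=22) = 22; EF_H = 22+2 = 24
ES_I = max(EF_D=20, EF_E=22, EF_F=26, EF_G=25, EF_H=24) = 26; EF_I = 26+5 = 31
Expected project duration μ = 31 days. Critical path: B → F → I.

Variance along critical path = 0.111 + 13.444 + 4.000 = 17.556; σ = √17.556 = 4.190 days.
Z = (37 − 31) / 4.190 = 1.432
P(T ≤ 37) = Φ(1.432) ≈ 0.924

0.924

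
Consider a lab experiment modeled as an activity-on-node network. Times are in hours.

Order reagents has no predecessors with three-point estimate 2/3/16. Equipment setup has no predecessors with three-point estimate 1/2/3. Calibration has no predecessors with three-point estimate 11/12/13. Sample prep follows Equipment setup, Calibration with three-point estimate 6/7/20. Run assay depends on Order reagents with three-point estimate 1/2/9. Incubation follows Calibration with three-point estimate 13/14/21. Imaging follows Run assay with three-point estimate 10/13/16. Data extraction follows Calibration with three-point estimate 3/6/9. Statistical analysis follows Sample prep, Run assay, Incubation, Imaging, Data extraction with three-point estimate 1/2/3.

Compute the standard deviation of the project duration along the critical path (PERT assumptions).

1.41 hours

te_Order reagents = (2 + 4·3 + 16)/6 = 30/6 = 5; σ²_Order reagents = ((16−2)/6)² = 5.444
te_Equipment setup = (1 + 4·2 + 3)/6 = 12/6 = 2; σ²_Equipment setup = ((3−1)/6)² = 0.111
te_Calibration = (11 + 4·12 + 13)/6 = 72/6 = 12; σ²_Calibration = ((13−11)/6)² = 0.111
te_Sample prep = (6 + 4·7 + 20)/6 = 54/6 = 9; σ²_Sample prep = ((20−6)/6)² = 5.444
te_Run assay = (1 + 4·2 + 9)/6 = 18/6 = 3; σ²_Run assay = ((9−1)/6)² = 1.778
te_Incubation = (13 + 4·14 + 21)/6 = 90/6 = 15; σ²_Incubation = ((21−13)/6)² = 1.778
te_Imaging = (10 + 4·13 + 16)/6 = 78/6 = 13; σ²_Imaging = ((16−10)/6)² = 1.000
te_Data extraction = (3 + 4·6 + 9)/6 = 36/6 = 6; σ²_Data extraction = ((9−3)/6)² = 1.000
te_Statistical analysis = (1 + 4·2 + 3)/6 = 12/6 = 2; σ²_Statistical analysis = ((3−1)/6)² = 0.111

Forward pass:
ES_Order reagents = 0; EF_Order reagents = 5
ES_Equipment setup = 0; EF_Equipment setup = 2
ES_Calibration = 0; EF_Calibration = 12
ES_Sample prep = max(EF_Equipment setup=2, EF_Calibration=12) = 12; EF_Sample prep = 12+9 = 21
ES_Run assay = 5; EF_Run assay = 5+3 = 8
ES_Incubation = 12; EF_Incubation = 12+15 = 27
ES_Imaging = 8; EF_Imaging = 8+13 = 21
ES_Data extraction = 12; EF_Data extraction = 12+6 = 18
ES_Statistical analysis = max(EF_Sample prep=21, EF_Run assay=8, EF_Incubation=27, EF_Imaging=21, EF_Data extraction=18) = 27; EF_Statistical analysis = 27+2 = 29
Expected project duration μ = 29 hours. Critical path: Calibration → Incubation → Statistical analysis.

Variance along critical path = 0.111 + 1.778 + 0.111 = 2.000
σ = √2.000 = 1.414 hours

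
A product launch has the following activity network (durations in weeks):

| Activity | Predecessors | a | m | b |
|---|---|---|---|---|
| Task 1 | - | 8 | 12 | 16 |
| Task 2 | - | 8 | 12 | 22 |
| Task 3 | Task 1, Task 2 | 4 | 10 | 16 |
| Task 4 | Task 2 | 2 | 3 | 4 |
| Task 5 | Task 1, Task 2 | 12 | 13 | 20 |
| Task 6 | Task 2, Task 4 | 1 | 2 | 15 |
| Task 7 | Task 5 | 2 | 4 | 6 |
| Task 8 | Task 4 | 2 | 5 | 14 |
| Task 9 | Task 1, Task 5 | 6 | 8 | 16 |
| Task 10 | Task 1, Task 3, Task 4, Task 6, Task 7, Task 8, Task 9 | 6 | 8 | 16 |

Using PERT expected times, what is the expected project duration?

45 weeks

te_Task 1 = (8 + 4·12 + 16)/6 = 72/6 = 12
te_Task 2 = (8 + 4·12 + 22)/6 = 78/6 = 13
te_Task 3 = (4 + 4·10 + 16)/6 = 60/6 = 10
te_Task 4 = (2 + 4·3 + 4)/6 = 18/6 = 3
te_Task 5 = (12 + 4·13 + 20)/6 = 84/6 = 14
te_Task 6 = (1 + 4·2 + 15)/6 = 24/6 = 4
te_Task 7 = (2 + 4·4 + 6)/6 = 24/6 = 4
te_Task 8 = (2 + 4·5 + 14)/6 = 36/6 = 6
te_Task 9 = (6 + 4·8 + 16)/6 = 54/6 = 9
te_Task 10 = (6 + 4·8 + 16)/6 = 54/6 = 9

Forward pass:
ES_Task 1 = 0; EF_Task 1 = 12
ES_Task 2 = 0; EF_Task 2 = 13
ES_Task 3 = max(EF_Task 1=12, EF_Task 2=13) = 13; EF_Task 3 = 13+10 = 23
ES_Task 4 = 13; EF_Task 4 = 13+3 = 16
ES_Task 5 = max(EF_Task 1=12, EF_Task 2=13) = 13; EF_Task 5 = 13+14 = 27
ES_Task 6 = max(EF_Task 2=13, EF_Task 4=16) = 16; EF_Task 6 = 16+4 = 20
ES_Task 7 = 27; EF_Task 7 = 27+4 = 31
ES_Task 8 = 16; EF_Task 8 = 16+6 = 22
ES_Task 9 = max(EF_Task 1=12, EF_Task 5=27) = 27; EF_Task 9 = 27+9 = 36
ES_Task 10 = max(EF_Task 1=12, EF_Task 3=23, EF_Task 4=16, EF_Task 6=20, EF_Task 7=31, EF_Task 8=22, EF_Task 9=36) = 36; EF_Task 10 = 36+9 = 45
Expected project duration μ = 45 weeks. Critical path: Task 2 → Task 5 → Task 9 → Task 10.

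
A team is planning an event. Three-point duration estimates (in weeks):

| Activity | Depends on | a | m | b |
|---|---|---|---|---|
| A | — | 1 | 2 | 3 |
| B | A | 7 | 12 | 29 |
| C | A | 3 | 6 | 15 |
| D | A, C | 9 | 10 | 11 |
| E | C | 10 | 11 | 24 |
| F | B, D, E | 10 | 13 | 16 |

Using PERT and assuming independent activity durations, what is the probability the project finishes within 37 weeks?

0.731

te_A = (1 + 4·2 + 3)/6 = 12/6 = 2; σ²_A = ((3−1)/6)² = 0.111
te_B = (7 + 4·12 + 29)/6 = 84/6 = 14; σ²_B = ((29−7)/6)² = 13.444
te_C = (3 + 4·6 + 15)/6 = 42/6 = 7; σ²_C = ((15−3)/6)² = 4.000
te_D = (9 + 4·10 + 11)/6 = 60/6 = 10; σ²_D = ((11−9)/6)² = 0.111
te_E = (10 + 4·11 + 24)/6 = 78/6 = 13; σ²_E = ((24−10)/6)² = 5.444
te_F = (10 + 4·13 + 16)/6 = 78/6 = 13; σ²_F = ((16−10)/6)² = 1.000

Forward pass:
ES_A = 0; EF_A = 2
ES_B = 2; EF_B = 2+14 = 16
ES_C = 2; EF_C = 2+7 = 9
ES_D = max(EF_A=2, EF_C=9) = 9; EF_D = 9+10 = 19
ES_E = 9; EF_E = 9+13 = 22
ES_F = max(EF_B=16, EF_D=19, EF_E=22) = 22; EF_F = 22+13 = 35
Expected project duration μ = 35 weeks. Critical path: A → C → E → F.

Variance along critical path = 0.111 + 4.000 + 5.444 + 1.000 = 10.556; σ = √10.556 = 3.249 weeks.
Z = (37 − 35) / 3.249 = 0.616
P(T ≤ 37) = Φ(0.616) ≈ 0.731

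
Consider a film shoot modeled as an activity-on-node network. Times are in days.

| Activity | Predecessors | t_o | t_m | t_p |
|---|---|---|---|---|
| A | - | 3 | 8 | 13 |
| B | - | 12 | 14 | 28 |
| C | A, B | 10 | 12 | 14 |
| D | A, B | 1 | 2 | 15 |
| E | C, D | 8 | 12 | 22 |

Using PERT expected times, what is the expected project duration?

te_A = (3 + 4·8 + 13)/6 = 48/6 = 8
te_B = (12 + 4·14 + 28)/6 = 96/6 = 16
te_C = (10 + 4·12 + 14)/6 = 72/6 = 12
te_D = (1 + 4·2 + 15)/6 = 24/6 = 4
te_E = (8 + 4·12 + 22)/6 = 78/6 = 13

Forward pass:
ES_A = 0; EF_A = 8
ES_B = 0; EF_B = 16
ES_C = max(EF_A=8, EF_B=16) = 16; EF_C = 16+12 = 28
ES_D = max(EF_A=8, EF_B=16) = 16; EF_D = 16+4 = 20
ES_E = max(EF_C=28, EF_D=20) = 28; EF_E = 28+13 = 41
Expected project duration μ = 41 days. Critical path: B → C → E.

41 days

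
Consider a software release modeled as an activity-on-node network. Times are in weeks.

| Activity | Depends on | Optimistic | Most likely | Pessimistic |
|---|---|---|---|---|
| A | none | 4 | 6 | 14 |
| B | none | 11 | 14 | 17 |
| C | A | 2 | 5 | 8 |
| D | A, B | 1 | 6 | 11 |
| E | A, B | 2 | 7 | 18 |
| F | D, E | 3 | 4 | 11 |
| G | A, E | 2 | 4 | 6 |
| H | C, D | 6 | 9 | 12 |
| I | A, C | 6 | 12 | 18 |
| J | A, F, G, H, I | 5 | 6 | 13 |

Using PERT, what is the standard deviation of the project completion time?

2.56 weeks

te_A = (4 + 4·6 + 14)/6 = 42/6 = 7; σ²_A = ((14−4)/6)² = 2.778
te_B = (11 + 4·14 + 17)/6 = 84/6 = 14; σ²_B = ((17−11)/6)² = 1.000
te_C = (2 + 4·5 + 8)/6 = 30/6 = 5; σ²_C = ((8−2)/6)² = 1.000
te_D = (1 + 4·6 + 11)/6 = 36/6 = 6; σ²_D = ((11−1)/6)² = 2.778
te_E = (2 + 4·7 + 18)/6 = 48/6 = 8; σ²_E = ((18−2)/6)² = 7.111
te_F = (3 + 4·4 + 11)/6 = 30/6 = 5; σ²_F = ((11−3)/6)² = 1.778
te_G = (2 + 4·4 + 6)/6 = 24/6 = 4; σ²_G = ((6−2)/6)² = 0.444
te_H = (6 + 4·9 + 12)/6 = 54/6 = 9; σ²_H = ((12−6)/6)² = 1.000
te_I = (6 + 4·12 + 18)/6 = 72/6 = 12; σ²_I = ((18−6)/6)² = 4.000
te_J = (5 + 4·6 + 13)/6 = 42/6 = 7; σ²_J = ((13−5)/6)² = 1.778

Forward pass:
ES_A = 0; EF_A = 7
ES_B = 0; EF_B = 14
ES_C = 7; EF_C = 7+5 = 12
ES_D = max(EF_A=7, EF_B=14) = 14; EF_D = 14+6 = 20
ES_E = max(EF_A=7, EF_B=14) = 14; EF_E = 14+8 = 22
ES_F = max(EF_D=20, EF_E=22) = 22; EF_F = 22+5 = 27
ES_G = max(EF_A=7, EF_E=22) = 22; EF_G = 22+4 = 26
ES_H = max(EF_C=12, EF_D=20) = 20; EF_H = 20+9 = 29
ES_I = max(EF_A=7, EF_C=12) = 12; EF_I = 12+12 = 24
ES_J = max(EF_A=7, EF_F=27, EF_G=26, EF_H=29, EF_I=24) = 29; EF_J = 29+7 = 36
Expected project duration μ = 36 weeks. Critical path: B → D → H → J.

Variance along critical path = 1.000 + 2.778 + 1.000 + 1.778 = 6.556
σ = √6.556 = 2.560 weeks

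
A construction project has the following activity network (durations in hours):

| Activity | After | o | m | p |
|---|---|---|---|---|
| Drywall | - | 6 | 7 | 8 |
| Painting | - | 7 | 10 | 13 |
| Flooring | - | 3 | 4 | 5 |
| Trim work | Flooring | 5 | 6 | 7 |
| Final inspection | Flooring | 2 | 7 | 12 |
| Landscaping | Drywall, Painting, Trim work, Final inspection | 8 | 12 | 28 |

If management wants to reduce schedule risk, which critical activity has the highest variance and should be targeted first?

te_Drywall = (6 + 4·7 + 8)/6 = 42/6 = 7; σ²_Drywall = ((8−6)/6)² = 0.111
te_Painting = (7 + 4·10 + 13)/6 = 60/6 = 10; σ²_Painting = ((13−7)/6)² = 1.000
te_Flooring = (3 + 4·4 + 5)/6 = 24/6 = 4; σ²_Flooring = ((5−3)/6)² = 0.111
te_Trim work = (5 + 4·6 + 7)/6 = 36/6 = 6; σ²_Trim work = ((7−5)/6)² = 0.111
te_Final inspection = (2 + 4·7 + 12)/6 = 42/6 = 7; σ²_Final inspection = ((12−2)/6)² = 2.778
te_Landscaping = (8 + 4·12 + 28)/6 = 84/6 = 14; σ²_Landscaping = ((28−8)/6)² = 11.111

Forward pass:
ES_Drywall = 0; EF_Drywall = 7
ES_Painting = 0; EF_Painting = 10
ES_Flooring = 0; EF_Flooring = 4
ES_Trim work = 4; EF_Trim work = 4+6 = 10
ES_Final inspection = 4; EF_Final inspection = 4+7 = 11
ES_Landscaping = max(EF_Drywall=7, EF_Painting=10, EF_Trim work=10, EF_Final inspection=11) = 11; EF_Landscaping = 11+14 = 25
Expected project duration μ = 25 hours. Critical path: Flooring → Final inspection → Landscaping.

Variances on critical path: σ²_Flooring=0.111, σ²_Final inspection=2.778, σ²_Landscaping=11.111.
Largest is σ²_Landscaping = 11.111.

Landscaping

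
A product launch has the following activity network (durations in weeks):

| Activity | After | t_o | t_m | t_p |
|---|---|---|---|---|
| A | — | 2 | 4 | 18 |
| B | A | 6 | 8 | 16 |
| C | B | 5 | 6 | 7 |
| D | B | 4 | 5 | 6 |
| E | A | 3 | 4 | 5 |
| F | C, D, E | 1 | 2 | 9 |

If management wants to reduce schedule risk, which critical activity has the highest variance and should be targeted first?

A

te_A = (2 + 4·4 + 18)/6 = 36/6 = 6; σ²_A = ((18−2)/6)² = 7.111
te_B = (6 + 4·8 + 16)/6 = 54/6 = 9; σ²_B = ((16−6)/6)² = 2.778
te_C = (5 + 4·6 + 7)/6 = 36/6 = 6; σ²_C = ((7−5)/6)² = 0.111
te_D = (4 + 4·5 + 6)/6 = 30/6 = 5; σ²_D = ((6−4)/6)² = 0.111
te_E = (3 + 4·4 + 5)/6 = 24/6 = 4; σ²_E = ((5−3)/6)² = 0.111
te_F = (1 + 4·2 + 9)/6 = 18/6 = 3; σ²_F = ((9−1)/6)² = 1.778

Forward pass:
ES_A = 0; EF_A = 6
ES_B = 6; EF_B = 6+9 = 15
ES_C = 15; EF_C = 15+6 = 21
ES_D = 15; EF_D = 15+5 = 20
ES_E = 6; EF_E = 6+4 = 10
ES_F = max(EF_C=21, EF_D=20, EF_E=10) = 21; EF_F = 21+3 = 24
Expected project duration μ = 24 weeks. Critical path: A → B → C → F.

Variances on critical path: σ²_A=7.111, σ²_B=2.778, σ²_C=0.111, σ²_F=1.778.
Largest is σ²_A = 7.111.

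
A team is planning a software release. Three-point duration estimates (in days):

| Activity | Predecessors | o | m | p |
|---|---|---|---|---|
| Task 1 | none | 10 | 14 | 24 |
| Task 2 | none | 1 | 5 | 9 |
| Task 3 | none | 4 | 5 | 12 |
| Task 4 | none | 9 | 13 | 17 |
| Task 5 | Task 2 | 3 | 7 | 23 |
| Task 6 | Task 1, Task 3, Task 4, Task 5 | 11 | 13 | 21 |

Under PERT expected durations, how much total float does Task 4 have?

2 days

te_Task 1 = (10 + 4·14 + 24)/6 = 90/6 = 15
te_Task 2 = (1 + 4·5 + 9)/6 = 30/6 = 5
te_Task 3 = (4 + 4·5 + 12)/6 = 36/6 = 6
te_Task 4 = (9 + 4·13 + 17)/6 = 78/6 = 13
te_Task 5 = (3 + 4·7 + 23)/6 = 54/6 = 9
te_Task 6 = (11 + 4·13 + 21)/6 = 84/6 = 14

Forward pass:
ES_Task 1 = 0; EF_Task 1 = 15
ES_Task 2 = 0; EF_Task 2 = 5
ES_Task 3 = 0; EF_Task 3 = 6
ES_Task 4 = 0; EF_Task 4 = 13
ES_Task 5 = 5; EF_Task 5 = 5+9 = 14
ES_Task 6 = max(EF_Task 1=15, EF_Task 3=6, EF_Task 4=13, EF_Task 5=14) = 15; EF_Task 6 = 15+14 = 29
Expected project duration μ = 29 days. Critical path: Task 1 → Task 6.

Backward pass:
LF_Task 6 = 29; LS_Task 6 = 29−14 = 15
LF_Task 5 = LS_Task 6 = 15; LS_Task 5 = 15−9 = 6
LF_Task 4 = LS_Task 6 = 15; LS_Task 4 = 15−13 = 2
LF_Task 3 = LS_Task 6 = 15; LS_Task 3 = 15−6 = 9
LF_Task 2 = LS_Task 5 = 6; LS_Task 2 = 6−5 = 1
LF_Task 1 = LS_Task 6 = 15; LS_Task 1 = 15−15 = 0
Slack_Task 4 = LS_Task 4 − ES_Task 4 = 2 − 0 = 2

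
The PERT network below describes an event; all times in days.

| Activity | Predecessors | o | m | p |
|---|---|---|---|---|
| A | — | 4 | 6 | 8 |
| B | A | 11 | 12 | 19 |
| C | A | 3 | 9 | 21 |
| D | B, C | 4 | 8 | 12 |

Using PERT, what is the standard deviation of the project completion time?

2.00 days

te_A = (4 + 4·6 + 8)/6 = 36/6 = 6; σ²_A = ((8−4)/6)² = 0.444
te_B = (11 + 4·12 + 19)/6 = 78/6 = 13; σ²_B = ((19−11)/6)² = 1.778
te_C = (3 + 4·9 + 21)/6 = 60/6 = 10; σ²_C = ((21−3)/6)² = 9.000
te_D = (4 + 4·8 + 12)/6 = 48/6 = 8; σ²_D = ((12−4)/6)² = 1.778

Forward pass:
ES_A = 0; EF_A = 6
ES_B = 6; EF_B = 6+13 = 19
ES_C = 6; EF_C = 6+10 = 16
ES_D = max(EF_B=19, EF_C=16) = 19; EF_D = 19+8 = 27
Expected project duration μ = 27 days. Critical path: A → B → D.

Variance along critical path = 0.444 + 1.778 + 1.778 = 4.000
σ = √4.000 = 2.000 days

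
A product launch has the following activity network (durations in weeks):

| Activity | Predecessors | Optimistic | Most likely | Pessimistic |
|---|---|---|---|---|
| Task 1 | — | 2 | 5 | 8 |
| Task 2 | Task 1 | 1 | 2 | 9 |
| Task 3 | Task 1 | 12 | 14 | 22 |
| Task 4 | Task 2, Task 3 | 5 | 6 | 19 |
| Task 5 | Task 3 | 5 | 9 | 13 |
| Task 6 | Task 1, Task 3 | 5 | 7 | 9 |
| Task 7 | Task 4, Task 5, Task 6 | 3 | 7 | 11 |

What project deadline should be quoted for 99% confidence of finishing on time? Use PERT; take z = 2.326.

te_Task 1 = (2 + 4·5 + 8)/6 = 30/6 = 5; σ²_Task 1 = ((8−2)/6)² = 1.000
te_Task 2 = (1 + 4·2 + 9)/6 = 18/6 = 3; σ²_Task 2 = ((9−1)/6)² = 1.778
te_Task 3 = (12 + 4·14 + 22)/6 = 90/6 = 15; σ²_Task 3 = ((22−12)/6)² = 2.778
te_Task 4 = (5 + 4·6 + 19)/6 = 48/6 = 8; σ²_Task 4 = ((19−5)/6)² = 5.444
te_Task 5 = (5 + 4·9 + 13)/6 = 54/6 = 9; σ²_Task 5 = ((13−5)/6)² = 1.778
te_Task 6 = (5 + 4·7 + 9)/6 = 42/6 = 7; σ²_Task 6 = ((9−5)/6)² = 0.444
te_Task 7 = (3 + 4·7 + 11)/6 = 42/6 = 7; σ²_Task 7 = ((11−3)/6)² = 1.778

Forward pass:
ES_Task 1 = 0; EF_Task 1 = 5
ES_Task 2 = 5; EF_Task 2 = 5+3 = 8
ES_Task 3 = 5; EF_Task 3 = 5+15 = 20
ES_Task 4 = max(EF_Task 2=8, EF_Task 3=20) = 20; EF_Task 4 = 20+8 = 28
ES_Task 5 = 20; EF_Task 5 = 20+9 = 29
ES_Task 6 = max(EF_Task 1=5, EF_Task 3=20) = 20; EF_Task 6 = 20+7 = 27
ES_Task 7 = max(EF_Task 4=28, EF_Task 5=29, EF_Task 6=27) = 29; EF_Task 7 = 29+7 = 36
Expected project duration μ = 36 weeks. Critical path: Task 1 → Task 3 → Task 5 → Task 7.

Variance along critical path = 1.000 + 2.778 + 1.778 + 1.778 = 7.333; σ = 2.708 weeks.
D = μ + z·σ = 36 + 2.326·2.708 = 42.3 weeks

42.3 weeks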